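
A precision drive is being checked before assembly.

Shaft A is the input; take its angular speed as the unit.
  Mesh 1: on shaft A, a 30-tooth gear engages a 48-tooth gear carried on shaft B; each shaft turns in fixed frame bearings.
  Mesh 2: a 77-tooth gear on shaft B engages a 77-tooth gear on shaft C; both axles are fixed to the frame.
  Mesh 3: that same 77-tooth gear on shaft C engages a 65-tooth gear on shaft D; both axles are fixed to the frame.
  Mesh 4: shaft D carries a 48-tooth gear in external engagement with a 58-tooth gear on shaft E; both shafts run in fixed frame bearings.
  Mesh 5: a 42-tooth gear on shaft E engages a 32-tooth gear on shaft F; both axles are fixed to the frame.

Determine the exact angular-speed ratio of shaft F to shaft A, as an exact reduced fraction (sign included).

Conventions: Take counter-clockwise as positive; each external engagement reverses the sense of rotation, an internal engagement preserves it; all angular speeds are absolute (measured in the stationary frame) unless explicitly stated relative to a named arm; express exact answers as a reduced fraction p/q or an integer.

-4851/6032

class = fixed-axis compound train [5 meshes; 5 ratios multiply, 5 sense flips]
mesh 1 [30T→48T]: running ratio 5/8, sense −
mesh 2 [77T→77T]: running ratio 5/8, sense +
mesh 3 [77T→65T]: running ratio 77/104, sense −
mesh 4 [48T→58T]: running ratio 231/377, sense +
mesh 5 [42T→32T]: running ratio 4851/6032, sense −
ω_out/ω_in = -4851/6032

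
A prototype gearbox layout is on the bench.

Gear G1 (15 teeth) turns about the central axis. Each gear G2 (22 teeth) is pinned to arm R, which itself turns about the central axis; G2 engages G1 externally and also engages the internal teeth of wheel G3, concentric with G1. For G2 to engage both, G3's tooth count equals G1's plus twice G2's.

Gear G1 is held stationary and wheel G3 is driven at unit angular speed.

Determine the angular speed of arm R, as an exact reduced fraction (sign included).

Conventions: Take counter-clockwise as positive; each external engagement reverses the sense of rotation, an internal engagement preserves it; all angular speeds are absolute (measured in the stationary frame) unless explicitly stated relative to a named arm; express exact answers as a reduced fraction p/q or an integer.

class = planetary set [G3 = 15+2·22 = 59; Willis about the carrier]
ring teeth: 15 + 2·22 = 59
15(ω_sun−ω_arm) = −59(ω_ring−ω_arm),  ω_sun = 0, ω_ring = 1
15(0−ω_arm) = −59(1−ω_arm)  ⇒  74·ω_arm = 59  ⇒  ω_arm = 59/74
exact speed ratio = 59/74

59/74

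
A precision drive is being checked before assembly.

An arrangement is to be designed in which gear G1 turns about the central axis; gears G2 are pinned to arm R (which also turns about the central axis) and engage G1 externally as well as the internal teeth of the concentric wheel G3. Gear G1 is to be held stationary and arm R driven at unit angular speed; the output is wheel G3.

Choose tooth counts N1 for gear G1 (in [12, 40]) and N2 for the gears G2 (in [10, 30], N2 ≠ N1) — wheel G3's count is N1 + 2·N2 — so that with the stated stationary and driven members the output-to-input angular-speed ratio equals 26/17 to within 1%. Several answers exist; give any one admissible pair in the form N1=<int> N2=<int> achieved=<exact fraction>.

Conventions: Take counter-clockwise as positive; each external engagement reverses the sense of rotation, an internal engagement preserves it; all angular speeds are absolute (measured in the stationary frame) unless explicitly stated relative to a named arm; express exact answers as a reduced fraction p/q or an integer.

topology: planetary set — design target 26/17, arm = carrier (Willis)
Willis with ω_sun = 0: ω_ring/ω_arm = (N1+N3)/N3; set equal to 26/17  ⇒  N3/N1 = 1/(26/17 − 1) = 17/9
N3 = N1 + 2·N2  ⇒  N2/N1 = (N3/N1 − 1)/2 = (17/9 − 1)/2 = 4/9
smallest multiple with N1 ≥ 12 and N2 ≥ 10: k = 3  ⇒  N1 = 3·9 = 27, N2 = 3·4 = 12 (N1 ≤ 40, N2 ≤ 30, N2 ≠ N1 ✓), N3 = 27 + 2·12 = 51
check: (N1+N3)/N3 with N1 = 27, N3 = 51 gives 26/17; |achieved − target| = 0 ≤ 13/850 ✓

N1=27 N2=12 achieved=26/17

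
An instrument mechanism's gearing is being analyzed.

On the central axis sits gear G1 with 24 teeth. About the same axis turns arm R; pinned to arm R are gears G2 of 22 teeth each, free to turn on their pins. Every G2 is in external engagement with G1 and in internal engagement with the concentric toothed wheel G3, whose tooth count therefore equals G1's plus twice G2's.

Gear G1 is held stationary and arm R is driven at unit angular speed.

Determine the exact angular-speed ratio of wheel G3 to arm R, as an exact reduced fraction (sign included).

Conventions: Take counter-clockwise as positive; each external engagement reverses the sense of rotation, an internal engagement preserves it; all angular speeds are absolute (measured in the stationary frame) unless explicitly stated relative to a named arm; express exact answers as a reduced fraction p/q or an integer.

planetary set (24T centre, 22T on arm, 68T internal) — Willis relation
ring teeth: 24 + 2·22 = 68
24(ω_sun−ω_arm) = −68(ω_ring−ω_arm),  ω_sun = 0, ω_arm = 1
ω_ring = 1 − (24/68)(0−1) = 23/17
ω_out/ω_in = 23/17

23/17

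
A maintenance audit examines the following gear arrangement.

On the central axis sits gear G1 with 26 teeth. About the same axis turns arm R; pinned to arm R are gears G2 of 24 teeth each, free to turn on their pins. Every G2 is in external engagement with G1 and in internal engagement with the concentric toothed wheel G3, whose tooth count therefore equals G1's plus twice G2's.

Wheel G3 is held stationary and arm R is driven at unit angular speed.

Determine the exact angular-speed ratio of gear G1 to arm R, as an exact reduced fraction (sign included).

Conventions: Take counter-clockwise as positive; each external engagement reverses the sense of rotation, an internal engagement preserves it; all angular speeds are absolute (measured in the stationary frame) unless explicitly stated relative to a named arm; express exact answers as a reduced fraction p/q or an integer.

50/13

topology: planetary set — G1 26T / G2 24T / G3 74T, arm = carrier (Willis)
ring teeth: 26 + 2·24 = 74
26(ω_sun−ω_arm) = −74(ω_ring−ω_arm),  ω_ring = 0, ω_arm = 1
ω_sun = 1 − (74/26)(0−1) = 50/13
ω_out/ω_in = 50/13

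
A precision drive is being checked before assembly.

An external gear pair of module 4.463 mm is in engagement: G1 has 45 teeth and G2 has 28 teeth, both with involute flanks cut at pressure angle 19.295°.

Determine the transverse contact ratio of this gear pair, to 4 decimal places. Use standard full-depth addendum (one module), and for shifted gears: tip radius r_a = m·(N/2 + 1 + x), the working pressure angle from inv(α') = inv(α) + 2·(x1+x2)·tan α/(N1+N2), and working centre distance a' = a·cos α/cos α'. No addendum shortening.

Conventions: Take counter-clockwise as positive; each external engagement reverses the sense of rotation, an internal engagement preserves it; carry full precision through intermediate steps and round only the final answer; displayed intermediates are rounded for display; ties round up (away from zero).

single-mesh involute tooth geometry (45T engaging 28T at module 4.463)
base radii: r_b1 = 94.777028, r_b2 = 58.972373
tip radii: r_a1 = 104.880500, r_a2 = 66.945000
no profile shift: α' = α, a' = a
action lengths: √(r_a1²−r_b1²) = 44.913631, √(r_a2²−r_b2²) = 31.684259
base pitch p_b = π·m·cos α = 13.233370
CR = (44.913631 + 31.684259 − 162.899500·sin 19.29500°)/13.233370 = 1.720701
contact ratio ≈ 1.7207

1.7207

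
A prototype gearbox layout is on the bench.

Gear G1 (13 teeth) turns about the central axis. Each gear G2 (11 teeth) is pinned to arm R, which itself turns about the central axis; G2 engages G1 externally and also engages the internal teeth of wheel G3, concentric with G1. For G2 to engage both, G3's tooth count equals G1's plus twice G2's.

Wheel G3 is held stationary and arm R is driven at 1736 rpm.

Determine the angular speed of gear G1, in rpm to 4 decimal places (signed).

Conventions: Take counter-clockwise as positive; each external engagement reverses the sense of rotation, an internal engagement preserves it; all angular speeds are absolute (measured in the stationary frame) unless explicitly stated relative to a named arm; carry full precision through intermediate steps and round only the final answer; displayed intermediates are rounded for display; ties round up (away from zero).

+6409.8462 rpm

topology: planetary set — G1 13T / G2 11T / G3 35T, arm = carrier (Willis)
normalise by the input: solve with ω_arm = 1, then scale by 1736 rpm
ring teeth: 13 + 2·11 = 35
13(ω_sun−ω_arm) = −35(ω_ring−ω_arm),  ω_ring = 0, ω_arm = 1
ω_sun = 1 − (35/13)(0−1) = 48/13
scale: ω_sun = 48/13 × 1736 rpm = +6409.8462 rpm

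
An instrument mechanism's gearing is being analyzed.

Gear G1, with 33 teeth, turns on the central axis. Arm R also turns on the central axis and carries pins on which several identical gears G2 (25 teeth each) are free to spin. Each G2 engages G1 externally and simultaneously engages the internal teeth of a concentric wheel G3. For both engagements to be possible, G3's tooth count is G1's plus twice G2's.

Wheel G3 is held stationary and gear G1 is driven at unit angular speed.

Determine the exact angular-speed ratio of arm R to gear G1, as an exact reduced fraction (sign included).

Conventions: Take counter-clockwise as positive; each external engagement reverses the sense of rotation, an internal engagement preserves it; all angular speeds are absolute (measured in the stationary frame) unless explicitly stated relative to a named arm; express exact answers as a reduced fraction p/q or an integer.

33/116

planetary set (33T centre, 25T on arm, 83T internal) — Willis relation
ring teeth: 33 + 2·25 = 83
33(ω_sun−ω_arm) = −83(ω_ring−ω_arm),  ω_ring = 0, ω_sun = 1
33(1−ω_arm) = −83(0−ω_arm)  ⇒  116·ω_arm = 33  ⇒  ω_arm = 33/116
ω_out/ω_in = 33/116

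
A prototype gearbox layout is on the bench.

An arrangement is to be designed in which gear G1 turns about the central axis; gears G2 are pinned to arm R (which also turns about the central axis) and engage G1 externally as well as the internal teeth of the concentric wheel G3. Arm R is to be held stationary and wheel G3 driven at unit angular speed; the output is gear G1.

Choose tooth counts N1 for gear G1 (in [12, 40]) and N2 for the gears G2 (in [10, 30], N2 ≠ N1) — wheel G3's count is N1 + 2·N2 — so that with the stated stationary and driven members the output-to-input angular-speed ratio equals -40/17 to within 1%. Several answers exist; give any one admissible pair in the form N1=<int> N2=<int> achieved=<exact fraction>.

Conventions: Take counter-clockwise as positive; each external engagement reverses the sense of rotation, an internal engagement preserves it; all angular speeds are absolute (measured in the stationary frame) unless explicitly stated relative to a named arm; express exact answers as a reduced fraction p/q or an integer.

N1=34 N2=23 achieved=-40/17

design class (target -40/17): planetary set
Willis with ω_arm = 0: ω_sun/ω_ring = −N3/N1; set equal to -40/17  ⇒  N3/N1 = −(-40/17) = 40/17
N3 = N1 + 2·N2  ⇒  N2/N1 = (N3/N1 − 1)/2 = (40/17 − 1)/2 = 23/34
smallest multiple with N1 ≥ 12 and N2 ≥ 10: k = 1  ⇒  N1 = 1·34 = 34, N2 = 1·23 = 23 (N1 ≤ 40, N2 ≤ 30, N2 ≠ N1 ✓), N3 = 34 + 2·23 = 80
check: −N3/N1 with N1 = 34, N3 = 80 gives -40/17; |achieved − target| = 0 ≤ 2/85 ✓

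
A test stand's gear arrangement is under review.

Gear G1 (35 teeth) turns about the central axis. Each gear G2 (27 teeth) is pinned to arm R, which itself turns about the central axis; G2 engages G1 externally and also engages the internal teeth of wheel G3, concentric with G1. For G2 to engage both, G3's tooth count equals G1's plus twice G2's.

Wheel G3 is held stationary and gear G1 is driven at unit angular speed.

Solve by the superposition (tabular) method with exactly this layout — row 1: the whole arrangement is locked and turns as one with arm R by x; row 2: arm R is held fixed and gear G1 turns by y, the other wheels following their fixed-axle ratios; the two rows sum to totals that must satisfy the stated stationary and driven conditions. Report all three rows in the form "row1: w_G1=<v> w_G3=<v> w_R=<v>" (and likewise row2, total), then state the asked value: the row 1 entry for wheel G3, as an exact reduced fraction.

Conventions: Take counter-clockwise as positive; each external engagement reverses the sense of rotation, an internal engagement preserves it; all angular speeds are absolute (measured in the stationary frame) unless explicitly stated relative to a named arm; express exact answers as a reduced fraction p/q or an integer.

planetary set (35T centre, 27T on arm, 89T internal) — Willis relation
row 1 (train locked, turned with arm): all members turn x
superposition row 2 [arm held]: sun y, ring −(35/89)·y, arm 0
boundary: total ω_ring = x − (35/89)·y = 0 and total ω_sun = x + y = 1  ⇒  y = 89/124, x = 35/124
row 2 ring = −(35/89)·89/124 = -35/124
totals (row 1 + row 2): sun 35/124 + 89/124 = 1, ring 35/124 + (-35/124) = 0, arm 35/124 + 0 = 35/124
asked cell (row1, ring) = 35/124

row1: w_G1=35/124 w_G3=35/124 w_R=35/124
row2: w_G1=89/124 w_G3=-35/124 w_R=0
total: w_G1=1 w_G3=0 w_R=35/124
asked value: 35/124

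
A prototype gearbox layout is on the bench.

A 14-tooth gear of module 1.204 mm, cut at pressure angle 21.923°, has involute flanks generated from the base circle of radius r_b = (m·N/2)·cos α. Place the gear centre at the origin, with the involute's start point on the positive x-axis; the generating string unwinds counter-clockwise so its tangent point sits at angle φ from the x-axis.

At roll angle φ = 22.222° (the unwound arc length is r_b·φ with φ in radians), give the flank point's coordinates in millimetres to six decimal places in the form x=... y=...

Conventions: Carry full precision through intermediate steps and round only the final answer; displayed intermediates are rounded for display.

class = single-mesh tooth geometry [base-circle involute, m = 1.204, 14T]
pitch radius r_p = m·N/2 = 1.204·14/2 = 8.428000
base radius r_b = r_p·cos α = 8.428000·cos 21.923° = 7.818541
roll angle φ = 22.222° = 0.38784707 rad
x = r_b·(cos φ + φ·sin φ) = 8.384664
y = r_b·(sin φ − φ·cos φ) = 0.149775

x=8.384664 y=0.149775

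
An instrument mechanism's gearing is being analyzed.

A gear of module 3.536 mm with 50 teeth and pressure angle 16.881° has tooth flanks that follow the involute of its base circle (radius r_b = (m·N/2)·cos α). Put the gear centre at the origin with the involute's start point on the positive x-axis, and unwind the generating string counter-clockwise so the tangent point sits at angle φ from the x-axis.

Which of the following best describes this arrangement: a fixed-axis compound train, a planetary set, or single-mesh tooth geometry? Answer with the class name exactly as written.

single-mesh tooth geometry

class = single-mesh tooth geometry [base-circle involute, m = 3.536, 50T]
classification: single-mesh tooth geometry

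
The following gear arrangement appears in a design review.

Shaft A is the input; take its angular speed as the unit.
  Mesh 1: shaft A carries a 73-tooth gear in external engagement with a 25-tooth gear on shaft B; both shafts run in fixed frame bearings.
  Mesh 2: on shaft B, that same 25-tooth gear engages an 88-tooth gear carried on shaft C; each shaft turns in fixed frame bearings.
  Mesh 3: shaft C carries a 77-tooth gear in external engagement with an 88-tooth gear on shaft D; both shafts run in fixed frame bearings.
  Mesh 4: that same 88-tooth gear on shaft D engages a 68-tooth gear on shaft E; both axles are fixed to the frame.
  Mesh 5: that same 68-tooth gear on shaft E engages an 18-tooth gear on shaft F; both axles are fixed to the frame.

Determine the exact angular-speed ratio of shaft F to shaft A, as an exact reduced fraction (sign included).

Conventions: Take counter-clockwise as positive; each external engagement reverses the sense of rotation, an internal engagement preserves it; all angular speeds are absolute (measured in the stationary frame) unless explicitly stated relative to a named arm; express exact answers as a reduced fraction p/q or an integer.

-511/144

class = fixed-axis compound train [5 meshes; 5 ratios multiply, 5 sense flips]
mesh 1 [73T→25T]: running ratio 73/25, sense −
mesh 2 [25T→88T]: running ratio 73/88, sense +
mesh 3 [77T→88T]: running ratio 511/704, sense −
mesh 4 [88T→68T]: running ratio 511/544, sense +
mesh 5 [68T→18T]: running ratio 511/144, sense −
ω_out/ω_in = -511/144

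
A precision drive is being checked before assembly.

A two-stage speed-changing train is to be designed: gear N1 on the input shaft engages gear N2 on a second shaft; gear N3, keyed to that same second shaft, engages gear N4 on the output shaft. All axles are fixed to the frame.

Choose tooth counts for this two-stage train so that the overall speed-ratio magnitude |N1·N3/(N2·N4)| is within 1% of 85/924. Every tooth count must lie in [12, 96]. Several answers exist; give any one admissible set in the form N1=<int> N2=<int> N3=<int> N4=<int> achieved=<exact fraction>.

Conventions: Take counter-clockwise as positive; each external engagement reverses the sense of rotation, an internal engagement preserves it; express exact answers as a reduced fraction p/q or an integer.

topology: fixed-axis compound train — 2 stages, target 85/924
target = 85/924 in lowest terms: an exact hit needs N1·N3 = k·85 and N2·N4 = k·924 for one integer k, every count in [12, 96]; additionally prefer no 1:1 stage (N1 ≠ N2, N3 ≠ N4)
k = 1…2: no 1:1-free in-range split of k·85 and k·924 into factor pairs; take k = 3
k = 3: N1·N3 = 255 = 15·17, N2·N4 = 2772 = 33·84
achieved = 15·17/(33·84) = 85/924; |achieved − target| = 0 ≤ 17/18480 ✓

N1=15 N2=33 N3=17 N4=84 achieved=85/924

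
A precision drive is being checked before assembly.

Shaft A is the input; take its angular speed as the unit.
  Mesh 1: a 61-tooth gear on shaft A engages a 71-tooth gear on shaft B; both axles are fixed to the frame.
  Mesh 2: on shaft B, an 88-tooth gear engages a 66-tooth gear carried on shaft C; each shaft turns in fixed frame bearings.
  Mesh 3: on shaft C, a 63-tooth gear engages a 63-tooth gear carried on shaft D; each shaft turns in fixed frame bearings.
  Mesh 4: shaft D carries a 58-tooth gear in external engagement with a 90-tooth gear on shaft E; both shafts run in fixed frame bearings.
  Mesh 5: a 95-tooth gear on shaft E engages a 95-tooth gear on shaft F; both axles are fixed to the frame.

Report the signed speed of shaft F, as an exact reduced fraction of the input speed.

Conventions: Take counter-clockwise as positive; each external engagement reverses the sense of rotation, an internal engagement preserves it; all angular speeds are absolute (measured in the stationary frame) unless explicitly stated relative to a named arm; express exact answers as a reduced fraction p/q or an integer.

5-mesh fixed-axis compound train (all bearings frame-fixed)
mesh 1 [61T→71T]: |ω|/ω_in = 1×61/71 = 61/71, sense flips to −
mesh 2 [88T→66T]: |ω|/ω_in = (61/71)×88/66 = 244/213, sense flips to +
mesh 3 [63T→63T]: |ω|/ω_in = (244/213)×63/63 = 244/213, sense flips to −
mesh 4 [58T→90T]: |ω|/ω_in = (244/213)×58/90 = 7076/9585, sense flips to +
mesh 5 [95T→95T]: |ω|/ω_in = (7076/9585)×95/95 = 7076/9585, sense flips to −
signed output speed (× input speed) = -7076/9585

-7076/9585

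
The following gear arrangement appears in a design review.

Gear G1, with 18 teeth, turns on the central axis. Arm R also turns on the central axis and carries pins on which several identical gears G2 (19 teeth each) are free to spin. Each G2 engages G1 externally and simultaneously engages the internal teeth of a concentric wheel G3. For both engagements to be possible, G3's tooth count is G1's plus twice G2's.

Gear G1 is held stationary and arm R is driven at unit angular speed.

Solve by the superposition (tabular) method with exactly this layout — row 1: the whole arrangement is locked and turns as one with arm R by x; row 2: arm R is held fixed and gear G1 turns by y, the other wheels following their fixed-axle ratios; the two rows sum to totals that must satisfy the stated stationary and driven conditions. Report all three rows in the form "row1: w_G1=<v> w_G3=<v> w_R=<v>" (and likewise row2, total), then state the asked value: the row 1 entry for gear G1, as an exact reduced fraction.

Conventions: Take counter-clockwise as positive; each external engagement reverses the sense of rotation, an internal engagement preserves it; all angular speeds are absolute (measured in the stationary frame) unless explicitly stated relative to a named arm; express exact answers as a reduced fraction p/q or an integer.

row1: w_G1=1 w_G3=1 w_R=1
row2: w_G1=-1 w_G3=9/28 w_R=0
total: w_G1=0 w_G3=37/28 w_R=1
asked value: 1

recognized (axles ride arm R): planetary set, 18/19/56 teeth
row 1 (train locked, turned with arm): all members turn x
row 2 (arm held, sun turns y): ω_ring = −(18/56)·y, ω_arm = 0
boundary: total ω_sun = x + y = 0 and total ω_arm = x = 1  ⇒  y = -1, x = 1
row 2 ring = −(18/56)·(-1) = 9/28
totals (row 1 + row 2): sun 1 + (-1) = 0, ring 1 + 9/28 = 37/28, arm 1 + 0 = 1
asked cell (row1, sun) = 1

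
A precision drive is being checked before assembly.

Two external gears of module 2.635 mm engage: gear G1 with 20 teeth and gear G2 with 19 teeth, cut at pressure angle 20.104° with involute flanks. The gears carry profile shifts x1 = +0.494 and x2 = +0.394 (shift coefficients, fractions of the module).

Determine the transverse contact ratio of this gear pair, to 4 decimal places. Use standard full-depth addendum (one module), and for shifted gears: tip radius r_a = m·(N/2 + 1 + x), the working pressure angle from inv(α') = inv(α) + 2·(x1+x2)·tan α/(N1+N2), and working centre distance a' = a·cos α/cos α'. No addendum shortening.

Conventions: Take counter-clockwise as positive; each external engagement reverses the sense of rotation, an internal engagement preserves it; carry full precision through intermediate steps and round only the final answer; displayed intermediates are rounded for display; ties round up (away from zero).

1.4087

single-mesh involute tooth geometry (20T engaging 19T at module 2.635)
base radii: r_b1 = 24.744501, r_b2 = 23.507276
tip radii: r_a1 = 30.286690, r_a2 = 28.705690
inv(α') = inv(20.104°) + 2·(+0.494+0.394)·tan α/(20+19) = 0.03181452  ⇒  α' = 25.47427°
a' = a·cos α / cos α' = 51.3825·cos 20.104°/cos 25.47427° = 53.448078
action lengths: √(r_a1²−r_b1²) = 17.464056, √(r_a2²−r_b2²) = 16.474969
base pitch p_b = π·m·cos α = 7.773714
CR = (17.464056 + 16.474969 − 53.448078·sin 25.47427°)/7.773714 = 1.408683
contact ratio ≈ 1.4087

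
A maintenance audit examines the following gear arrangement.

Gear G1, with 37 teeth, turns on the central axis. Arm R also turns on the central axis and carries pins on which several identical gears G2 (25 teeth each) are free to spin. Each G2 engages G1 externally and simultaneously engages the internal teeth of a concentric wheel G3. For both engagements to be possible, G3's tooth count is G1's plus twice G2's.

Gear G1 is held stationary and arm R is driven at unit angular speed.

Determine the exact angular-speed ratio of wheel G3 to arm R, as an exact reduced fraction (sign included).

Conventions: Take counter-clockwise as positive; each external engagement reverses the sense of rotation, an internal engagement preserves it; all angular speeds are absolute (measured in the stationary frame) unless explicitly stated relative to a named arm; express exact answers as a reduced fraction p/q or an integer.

recognized (axles ride arm R): planetary set, 37/25/87 teeth
ring teeth: 37 + 2·25 = 87
37(ω_sun−ω_arm) = −87(ω_ring−ω_arm),  ω_sun = 0, ω_arm = 1
ω_ring = 1 − (37/87)(0−1) = 124/87
ω_out/ω_in = 124/87

124/87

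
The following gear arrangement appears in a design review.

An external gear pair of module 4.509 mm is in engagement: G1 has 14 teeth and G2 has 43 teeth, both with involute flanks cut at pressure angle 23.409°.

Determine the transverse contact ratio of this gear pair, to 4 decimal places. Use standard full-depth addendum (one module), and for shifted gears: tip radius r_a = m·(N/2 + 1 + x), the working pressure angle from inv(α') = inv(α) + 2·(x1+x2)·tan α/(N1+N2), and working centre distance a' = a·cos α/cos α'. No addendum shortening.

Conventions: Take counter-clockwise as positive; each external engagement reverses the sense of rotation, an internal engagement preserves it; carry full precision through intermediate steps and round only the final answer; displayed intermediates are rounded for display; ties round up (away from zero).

1.4777

single-mesh involute tooth geometry (14T engaging 43T at module 4.509)
base radii: r_b1 = 28.965120, r_b2 = 88.964297
tip radii: r_a1 = 36.072000, r_a2 = 101.452500
no profile shift: α' = α, a' = a
action lengths: √(r_a1²−r_b1²) = 21.499093, √(r_a2²−r_b2²) = 48.764369
base pitch p_b = π·m·cos α = 12.999515
CR = (21.499093 + 48.764369 − 128.506500·sin 23.40900°)/12.999515 = 1.477659
contact ratio ≈ 1.4777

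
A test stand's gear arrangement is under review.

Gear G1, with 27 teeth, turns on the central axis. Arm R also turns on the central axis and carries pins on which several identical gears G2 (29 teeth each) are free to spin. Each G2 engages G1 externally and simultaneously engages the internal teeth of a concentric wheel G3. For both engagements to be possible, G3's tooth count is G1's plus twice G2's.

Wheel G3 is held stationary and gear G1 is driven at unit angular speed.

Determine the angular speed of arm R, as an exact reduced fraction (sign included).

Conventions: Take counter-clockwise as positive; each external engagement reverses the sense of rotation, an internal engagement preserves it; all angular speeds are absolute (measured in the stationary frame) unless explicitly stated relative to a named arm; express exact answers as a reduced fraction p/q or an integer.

recognized (axles ride arm R): planetary set, 27/29/85 teeth
ring teeth: 27 + 2·29 = 85
27(ω_sun−ω_arm) = −85(ω_ring−ω_arm),  ω_ring = 0, ω_sun = 1
27(1−ω_arm) = −85(0−ω_arm)  ⇒  112·ω_arm = 27  ⇒  ω_arm = 27/112
exact speed ratio = 27/112

27/112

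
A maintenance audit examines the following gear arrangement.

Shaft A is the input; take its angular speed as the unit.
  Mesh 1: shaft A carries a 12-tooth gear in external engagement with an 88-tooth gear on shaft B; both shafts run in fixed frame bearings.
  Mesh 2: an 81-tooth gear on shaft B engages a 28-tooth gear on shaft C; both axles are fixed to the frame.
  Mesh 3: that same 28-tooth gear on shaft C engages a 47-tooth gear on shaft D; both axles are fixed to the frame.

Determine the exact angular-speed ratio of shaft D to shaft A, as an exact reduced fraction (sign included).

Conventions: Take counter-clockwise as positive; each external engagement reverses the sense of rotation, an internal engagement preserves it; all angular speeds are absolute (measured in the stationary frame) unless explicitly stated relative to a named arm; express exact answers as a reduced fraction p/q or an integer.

class = fixed-axis compound train [3 meshes; 3 ratios multiply, 3 sense flips]
mesh 1 [12T→88T]: running ratio 3/22, sense −
mesh 2 [81T→28T]: running ratio 243/616, sense +
mesh 3 [28T→47T]: running ratio 243/1034, sense −
ω_out/ω_in = -243/1034

-243/1034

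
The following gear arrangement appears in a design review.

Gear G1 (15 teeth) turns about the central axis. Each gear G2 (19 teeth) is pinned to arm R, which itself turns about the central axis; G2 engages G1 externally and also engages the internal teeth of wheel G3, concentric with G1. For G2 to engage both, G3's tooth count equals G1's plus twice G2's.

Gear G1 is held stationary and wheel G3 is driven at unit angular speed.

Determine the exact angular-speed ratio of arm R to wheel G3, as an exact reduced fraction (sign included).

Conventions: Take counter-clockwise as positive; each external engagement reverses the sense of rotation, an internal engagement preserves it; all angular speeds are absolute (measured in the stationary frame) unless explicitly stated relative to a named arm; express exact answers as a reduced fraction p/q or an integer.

53/68

recognized (axles ride arm R): planetary set, 15/19/53 teeth
ring teeth: 15 + 2·19 = 53
15(ω_sun−ω_arm) = −53(ω_ring−ω_arm),  ω_sun = 0, ω_ring = 1
15(0−ω_arm) = −53(1−ω_arm)  ⇒  68·ω_arm = 53  ⇒  ω_arm = 53/68
ω_out/ω_in = 53/68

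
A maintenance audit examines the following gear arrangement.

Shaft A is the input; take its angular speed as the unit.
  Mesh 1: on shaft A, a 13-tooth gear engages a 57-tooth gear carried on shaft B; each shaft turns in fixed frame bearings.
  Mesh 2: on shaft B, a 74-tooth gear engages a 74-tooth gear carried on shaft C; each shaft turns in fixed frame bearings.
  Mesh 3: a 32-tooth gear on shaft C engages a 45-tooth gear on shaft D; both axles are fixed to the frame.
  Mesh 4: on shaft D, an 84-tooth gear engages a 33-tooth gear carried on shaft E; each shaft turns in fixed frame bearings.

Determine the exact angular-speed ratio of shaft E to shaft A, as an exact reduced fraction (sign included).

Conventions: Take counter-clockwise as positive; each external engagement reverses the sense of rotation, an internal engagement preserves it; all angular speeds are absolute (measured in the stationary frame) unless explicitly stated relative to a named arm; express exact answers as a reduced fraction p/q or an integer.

class = fixed-axis compound train [4 meshes; 4 ratios multiply, 4 sense flips]
mesh 1 [13T→57T]: running ratio 13/57, sense −
mesh 2 [74T→74T]: running ratio 13/57, sense +
mesh 3 [32T→45T]: running ratio 416/2565, sense −
mesh 4 [84T→33T]: running ratio 11648/28215, sense +
ω_out/ω_in = 11648/28215

11648/28215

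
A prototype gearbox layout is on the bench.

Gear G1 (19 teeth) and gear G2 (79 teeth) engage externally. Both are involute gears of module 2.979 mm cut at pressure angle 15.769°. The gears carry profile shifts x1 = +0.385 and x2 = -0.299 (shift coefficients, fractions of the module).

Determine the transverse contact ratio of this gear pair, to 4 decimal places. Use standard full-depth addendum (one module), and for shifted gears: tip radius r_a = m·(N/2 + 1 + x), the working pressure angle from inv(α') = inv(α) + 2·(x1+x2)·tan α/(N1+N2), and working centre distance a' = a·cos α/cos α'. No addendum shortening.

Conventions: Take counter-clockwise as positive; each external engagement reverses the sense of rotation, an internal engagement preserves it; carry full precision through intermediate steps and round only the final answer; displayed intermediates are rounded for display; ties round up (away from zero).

1.7735

class = single-mesh tooth geometry [involute pair 19T × 79T, m = 2.979]
base radii: r_b1 = 27.235416, r_b2 = 113.241991
tip radii: r_a1 = 32.426415, r_a2 = 119.758779
inv(α') = inv(15.769°) + 2·(+0.385-0.299)·tan α/(19+79) = 0.00766184  ⇒  α' = 16.11695°
a' = a·cos α / cos α' = 145.9710·cos 15.769°/cos 16.11695° = 146.224459
action lengths: √(r_a1²−r_b1²) = 17.598424, √(r_a2²−r_b2²) = 38.966866
base pitch p_b = π·m·cos α = 9.006588
CR = (17.598424 + 38.966866 − 146.224459·sin 16.11695°)/9.006588 = 1.773539
contact ratio ≈ 1.7735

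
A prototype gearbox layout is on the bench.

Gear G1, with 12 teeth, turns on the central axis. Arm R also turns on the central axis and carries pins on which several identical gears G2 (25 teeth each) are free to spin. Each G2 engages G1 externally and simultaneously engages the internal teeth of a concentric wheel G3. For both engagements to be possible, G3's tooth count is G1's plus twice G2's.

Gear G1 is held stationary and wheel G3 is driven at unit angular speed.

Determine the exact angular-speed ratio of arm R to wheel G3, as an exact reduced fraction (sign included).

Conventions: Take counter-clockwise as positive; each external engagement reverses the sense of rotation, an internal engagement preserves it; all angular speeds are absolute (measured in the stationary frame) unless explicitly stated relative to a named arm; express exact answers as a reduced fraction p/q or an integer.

31/37

planetary set (12T centre, 25T on arm, 62T internal) — Willis relation
ring teeth: 12 + 2·25 = 62
12(ω_sun−ω_arm) = −62(ω_ring−ω_arm),  ω_sun = 0, ω_ring = 1
12(0−ω_arm) = −62(1−ω_arm)  ⇒  74·ω_arm = 62  ⇒  ω_arm = 31/37
ω_out/ω_in = 31/37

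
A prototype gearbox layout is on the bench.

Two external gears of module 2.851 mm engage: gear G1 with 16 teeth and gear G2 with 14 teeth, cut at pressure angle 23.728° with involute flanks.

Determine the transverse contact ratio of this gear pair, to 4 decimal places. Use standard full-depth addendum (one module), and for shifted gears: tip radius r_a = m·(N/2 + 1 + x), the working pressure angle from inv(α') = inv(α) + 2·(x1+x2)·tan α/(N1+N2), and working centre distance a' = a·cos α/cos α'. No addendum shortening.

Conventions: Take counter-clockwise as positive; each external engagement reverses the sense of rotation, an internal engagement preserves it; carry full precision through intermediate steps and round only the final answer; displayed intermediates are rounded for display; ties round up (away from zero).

1.3852

single-mesh involute tooth geometry (16T engaging 14T at module 2.851)
base radii: r_b1 = 20.879950, r_b2 = 18.269956
tip radii: r_a1 = 25.659000, r_a2 = 22.808000
no profile shift: α' = α, a' = a
action lengths: √(r_a1²−r_b1²) = 14.913483, √(r_a2²−r_b2²) = 13.653335
base pitch p_b = π·m·cos α = 8.199537
CR = (14.913483 + 13.653335 − 42.765000·sin 23.72800°)/8.199537 = 1.385247
contact ratio ≈ 1.3852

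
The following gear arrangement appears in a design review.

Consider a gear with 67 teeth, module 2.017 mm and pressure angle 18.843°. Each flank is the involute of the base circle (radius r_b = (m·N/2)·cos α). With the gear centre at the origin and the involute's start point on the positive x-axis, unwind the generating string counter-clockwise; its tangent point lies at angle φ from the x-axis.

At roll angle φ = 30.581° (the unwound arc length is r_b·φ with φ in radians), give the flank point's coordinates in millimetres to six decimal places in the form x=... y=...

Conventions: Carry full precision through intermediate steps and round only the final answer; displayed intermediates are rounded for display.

topology: single-mesh involute geometry — m = 2.017, N = 67
pitch radius r_p = m·N/2 = 2.017·67/2 = 67.569500
base radius r_b = r_p·cos α = 67.569500·cos 18.843° = 63.948257
roll angle φ = 30.581° = 0.53373914 rad
x = r_b·(cos φ + φ·sin φ) = 72.418443
y = r_b·(sin φ − φ·cos φ) = 3.149719

x=72.418443 y=3.149719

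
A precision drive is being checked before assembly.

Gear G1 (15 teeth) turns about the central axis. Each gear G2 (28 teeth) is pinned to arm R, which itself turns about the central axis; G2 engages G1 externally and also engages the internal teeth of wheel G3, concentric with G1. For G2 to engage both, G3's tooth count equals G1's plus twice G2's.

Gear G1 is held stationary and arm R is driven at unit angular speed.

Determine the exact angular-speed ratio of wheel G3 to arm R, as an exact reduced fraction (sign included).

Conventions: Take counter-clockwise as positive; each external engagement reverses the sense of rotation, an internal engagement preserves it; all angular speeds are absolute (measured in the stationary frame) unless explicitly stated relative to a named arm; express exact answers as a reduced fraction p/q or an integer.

86/71

topology: planetary set — G1 15T / G2 28T / G3 71T, arm = carrier (Willis)
ring teeth: 15 + 2·28 = 71
15(ω_sun−ω_arm) = −71(ω_ring−ω_arm),  ω_sun = 0, ω_arm = 1
ω_ring = 1 − (15/71)(0−1) = 86/71
ω_out/ω_in = 86/71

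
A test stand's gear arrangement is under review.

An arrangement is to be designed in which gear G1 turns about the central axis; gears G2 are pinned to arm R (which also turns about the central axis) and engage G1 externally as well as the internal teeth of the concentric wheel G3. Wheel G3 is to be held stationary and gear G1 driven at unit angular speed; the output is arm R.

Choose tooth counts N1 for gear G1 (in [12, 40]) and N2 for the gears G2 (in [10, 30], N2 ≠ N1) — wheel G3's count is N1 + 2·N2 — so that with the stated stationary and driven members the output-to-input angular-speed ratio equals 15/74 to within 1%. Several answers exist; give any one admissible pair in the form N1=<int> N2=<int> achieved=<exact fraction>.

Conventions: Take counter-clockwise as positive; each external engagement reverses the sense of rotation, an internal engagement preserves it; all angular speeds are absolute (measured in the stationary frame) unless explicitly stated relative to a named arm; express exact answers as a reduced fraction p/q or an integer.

N1=15 N2=22 achieved=15/74

class = planetary set [ratio 15/74 wanted; Willis about the carrier]
Willis with ω_ring = 0: ω_arm/ω_sun = N1/(N1+N3); set equal to 15/74  ⇒  N3/N1 = 1/(15/74) − 1 = 59/15
N3 = N1 + 2·N2  ⇒  N2/N1 = (N3/N1 − 1)/2 = (59/15 − 1)/2 = 22/15
smallest multiple with N1 ≥ 12 and N2 ≥ 10: k = 1  ⇒  N1 = 1·15 = 15, N2 = 1·22 = 22 (N1 ≤ 40, N2 ≤ 30, N2 ≠ N1 ✓), N3 = 15 + 2·22 = 59
check: N1/(N1+N3) with N1 = 15, N3 = 59 gives 15/74; |achieved − target| = 0 ≤ 3/1480 ✓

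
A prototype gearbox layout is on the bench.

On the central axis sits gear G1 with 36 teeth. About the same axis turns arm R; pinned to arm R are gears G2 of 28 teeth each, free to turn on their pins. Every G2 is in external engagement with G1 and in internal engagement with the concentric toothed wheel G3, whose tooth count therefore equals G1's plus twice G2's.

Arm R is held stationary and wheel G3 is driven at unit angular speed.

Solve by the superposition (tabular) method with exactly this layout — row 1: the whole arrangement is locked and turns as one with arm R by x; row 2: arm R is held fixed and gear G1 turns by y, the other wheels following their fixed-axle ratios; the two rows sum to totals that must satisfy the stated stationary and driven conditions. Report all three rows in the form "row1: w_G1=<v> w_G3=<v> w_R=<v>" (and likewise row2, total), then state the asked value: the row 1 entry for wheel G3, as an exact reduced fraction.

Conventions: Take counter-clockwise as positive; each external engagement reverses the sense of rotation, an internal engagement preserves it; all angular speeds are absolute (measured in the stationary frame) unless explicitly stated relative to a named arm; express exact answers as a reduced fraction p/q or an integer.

recognized (axles ride arm R): planetary set, 36/28/92 teeth
row 1: whole set turns with the arm by x
row 2 (arm held, sun turns y): ω_ring = −(36/92)·y, ω_arm = 0
boundary: total ω_arm = x = 0 and total ω_ring = x − (36/92)·y = 1  ⇒  y = -23/9, x = 0
row 2 ring = −(36/92)·(-23/9) = 1
totals (row 1 + row 2): sun 0 + (-23/9) = -23/9, ring 0 + 1 = 1, arm 0 + 0 = 0
asked cell (row1, ring) = 0

row1: w_G1=0 w_G3=0 w_R=0
row2: w_G1=-23/9 w_G3=1 w_R=0
total: w_G1=-23/9 w_G3=1 w_R=0
asked value: 0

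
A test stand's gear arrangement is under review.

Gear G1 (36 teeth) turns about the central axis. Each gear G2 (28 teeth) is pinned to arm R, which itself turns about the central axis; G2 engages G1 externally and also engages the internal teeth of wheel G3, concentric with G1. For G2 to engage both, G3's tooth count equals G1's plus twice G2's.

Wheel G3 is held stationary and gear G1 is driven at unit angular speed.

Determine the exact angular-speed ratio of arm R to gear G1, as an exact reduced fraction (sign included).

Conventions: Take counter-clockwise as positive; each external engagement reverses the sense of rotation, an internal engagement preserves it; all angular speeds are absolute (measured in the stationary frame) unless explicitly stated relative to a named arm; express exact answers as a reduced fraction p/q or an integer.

9/32

topology: planetary set — G1 36T / G2 28T / G3 92T, arm = carrier (Willis)
ring teeth: 36 + 2·28 = 92
36(ω_sun−ω_arm) = −92(ω_ring−ω_arm),  ω_ring = 0, ω_sun = 1
36(1−ω_arm) = −92(0−ω_arm)  ⇒  128·ω_arm = 36  ⇒  ω_arm = 9/32
ω_out/ω_in = 9/32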